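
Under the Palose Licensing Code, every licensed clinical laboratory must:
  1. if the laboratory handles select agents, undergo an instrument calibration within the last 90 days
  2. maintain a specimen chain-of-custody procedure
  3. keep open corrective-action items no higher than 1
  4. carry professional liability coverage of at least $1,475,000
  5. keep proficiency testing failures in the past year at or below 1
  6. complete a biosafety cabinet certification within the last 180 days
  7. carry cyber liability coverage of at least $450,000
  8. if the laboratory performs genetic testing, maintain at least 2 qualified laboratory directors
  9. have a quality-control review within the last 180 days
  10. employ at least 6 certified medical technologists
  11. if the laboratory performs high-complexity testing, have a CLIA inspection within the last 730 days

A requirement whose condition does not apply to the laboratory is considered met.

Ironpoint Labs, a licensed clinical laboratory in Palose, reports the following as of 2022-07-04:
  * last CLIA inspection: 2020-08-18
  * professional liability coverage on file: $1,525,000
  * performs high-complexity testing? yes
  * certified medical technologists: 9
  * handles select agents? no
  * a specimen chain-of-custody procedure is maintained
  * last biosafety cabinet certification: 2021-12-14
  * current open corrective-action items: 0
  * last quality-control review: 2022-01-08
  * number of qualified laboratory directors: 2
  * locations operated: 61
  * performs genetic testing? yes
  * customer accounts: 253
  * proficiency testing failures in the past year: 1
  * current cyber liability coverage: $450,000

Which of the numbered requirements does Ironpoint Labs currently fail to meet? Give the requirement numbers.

1. condition 'handles select agents' does not hold → requirement n/a → met
2. specimen chain-of-custody procedure present → met
3. open corrective-action items 0 ≤ 1 → met
4. professional liability coverage $1,525,000 ≥ $1,475,000 → met
5. proficiency testing failures in the past year 1 ≤ 1 → met
6. biosafety cabinet certification 202 days ago vs limit 180 → not met
7. cyber liability coverage $450,000 ≥ $450,000 → met
8. condition 'performs genetic testing' holds; qualified laboratory directors 2 ≥ 2 → met
9. quality-control review 177 days ago vs limit 180 → met
10. certified medical technologists 9 ≥ 6 → met
11. condition 'performs high-complexity testing' holds; CLIA inspection 685 days ago vs limit 730 → met
Not met: 6

6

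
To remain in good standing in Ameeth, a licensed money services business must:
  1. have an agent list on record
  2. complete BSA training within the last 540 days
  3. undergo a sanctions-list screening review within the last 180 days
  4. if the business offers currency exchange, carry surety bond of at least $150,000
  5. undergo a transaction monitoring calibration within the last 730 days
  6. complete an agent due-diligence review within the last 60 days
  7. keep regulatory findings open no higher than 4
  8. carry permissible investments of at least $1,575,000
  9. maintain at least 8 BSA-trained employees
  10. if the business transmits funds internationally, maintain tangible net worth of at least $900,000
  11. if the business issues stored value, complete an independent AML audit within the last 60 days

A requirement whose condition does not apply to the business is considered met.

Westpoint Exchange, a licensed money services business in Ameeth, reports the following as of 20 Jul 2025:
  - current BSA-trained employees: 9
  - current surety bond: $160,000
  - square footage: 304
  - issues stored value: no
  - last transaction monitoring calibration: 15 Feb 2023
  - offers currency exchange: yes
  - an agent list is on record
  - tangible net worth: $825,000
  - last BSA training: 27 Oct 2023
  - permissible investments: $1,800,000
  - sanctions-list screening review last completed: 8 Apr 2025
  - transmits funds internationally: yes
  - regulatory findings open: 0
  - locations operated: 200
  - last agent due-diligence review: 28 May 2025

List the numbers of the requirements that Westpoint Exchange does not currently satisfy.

2, 5, 10

1. agent list present → met
2. BSA training 632 days ago vs limit 540 → not met
3. sanctions-list screening review 103 days ago vs limit 180 → met
4. condition 'offers currency exchange' holds; surety bond $160,000 ≥ $150,000 → met
5. transaction monitoring calibration 886 days ago vs limit 730 → not met
6. agent due-diligence review 53 days ago vs limit 60 → met
7. regulatory findings open 0 ≤ 4 → met
8. permissible investments $1,800,000 ≥ $1,575,000 → met
9. BSA-trained employees 9 ≥ 8 → met
10. condition 'transmits funds internationally' holds; tangible net worth $825,000 < $900,000 → not met
11. condition 'issues stored value' does not hold → requirement n/a → met
Not met: 2, 5, 10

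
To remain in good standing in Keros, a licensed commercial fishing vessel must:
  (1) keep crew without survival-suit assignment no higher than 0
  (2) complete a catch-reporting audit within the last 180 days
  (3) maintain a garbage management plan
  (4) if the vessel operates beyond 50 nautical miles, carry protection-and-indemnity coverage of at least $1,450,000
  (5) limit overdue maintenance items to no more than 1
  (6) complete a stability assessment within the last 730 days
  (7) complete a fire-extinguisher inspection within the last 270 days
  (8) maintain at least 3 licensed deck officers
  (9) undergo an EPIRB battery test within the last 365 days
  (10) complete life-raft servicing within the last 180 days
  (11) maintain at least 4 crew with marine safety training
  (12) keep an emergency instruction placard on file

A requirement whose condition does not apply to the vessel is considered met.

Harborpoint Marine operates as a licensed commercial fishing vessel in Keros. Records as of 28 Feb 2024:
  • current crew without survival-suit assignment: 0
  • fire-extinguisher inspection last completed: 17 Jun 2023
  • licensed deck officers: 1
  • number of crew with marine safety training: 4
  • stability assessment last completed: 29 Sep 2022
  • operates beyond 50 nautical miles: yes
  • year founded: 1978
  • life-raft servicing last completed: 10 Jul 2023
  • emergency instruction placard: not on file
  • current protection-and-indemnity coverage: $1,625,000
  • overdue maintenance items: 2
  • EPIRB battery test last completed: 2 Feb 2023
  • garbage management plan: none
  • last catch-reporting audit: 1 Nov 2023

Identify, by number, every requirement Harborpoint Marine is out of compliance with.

1. crew without survival-suit assignment 0 ≤ 0 → met
2. catch-reporting audit 119 days ago vs limit 180 → met
3. garbage management plan absent → not met
4. condition 'operates beyond 50 nautical miles' holds; protection-and-indemnity coverage $1,625,000 ≥ $1,450,000 → met
5. overdue maintenance items 2 > 1 → not met
6. stability assessment 517 days ago vs limit 730 → met
7. fire-extinguisher inspection 256 days ago vs limit 270 → met
8. licensed deck officers 1 < 3 → not met
9. EPIRB battery test 391 days ago vs limit 365 → not met
10. life-raft servicing 233 days ago vs limit 180 → not met
11. crew with marine safety training 4 ≥ 4 → met
12. emergency instruction placard absent → not met
Not met: 3, 5, 8, 9, 10, 12

3, 5, 8, 9, 10, 12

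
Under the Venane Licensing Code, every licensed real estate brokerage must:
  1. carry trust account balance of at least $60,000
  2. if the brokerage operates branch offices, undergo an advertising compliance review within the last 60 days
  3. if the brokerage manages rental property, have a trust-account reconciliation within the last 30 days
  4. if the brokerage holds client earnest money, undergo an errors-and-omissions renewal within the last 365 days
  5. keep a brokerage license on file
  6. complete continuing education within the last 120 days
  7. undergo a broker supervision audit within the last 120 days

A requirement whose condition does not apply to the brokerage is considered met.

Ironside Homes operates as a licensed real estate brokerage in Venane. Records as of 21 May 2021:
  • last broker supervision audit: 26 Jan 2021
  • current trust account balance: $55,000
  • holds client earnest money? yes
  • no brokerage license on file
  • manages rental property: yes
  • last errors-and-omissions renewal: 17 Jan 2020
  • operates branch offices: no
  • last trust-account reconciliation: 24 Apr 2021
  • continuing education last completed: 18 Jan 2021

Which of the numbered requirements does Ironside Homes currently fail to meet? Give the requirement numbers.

1, 4, 5, 6

1. trust account balance $55,000 < $60,000 → not met
2. condition 'operates branch offices' does not hold → requirement n/a → met
3. condition 'manages rental property' holds; trust-account reconciliation 27 days ago vs limit 30 → met
4. condition 'holds client earnest money' holds; errors-and-omissions renewal 490 days ago vs limit 365 → not met
5. brokerage license absent → not met
6. continuing education 123 days ago vs limit 120 → not met
7. broker supervision audit 115 days ago vs limit 120 → met
Not met: 1, 4, 5, 6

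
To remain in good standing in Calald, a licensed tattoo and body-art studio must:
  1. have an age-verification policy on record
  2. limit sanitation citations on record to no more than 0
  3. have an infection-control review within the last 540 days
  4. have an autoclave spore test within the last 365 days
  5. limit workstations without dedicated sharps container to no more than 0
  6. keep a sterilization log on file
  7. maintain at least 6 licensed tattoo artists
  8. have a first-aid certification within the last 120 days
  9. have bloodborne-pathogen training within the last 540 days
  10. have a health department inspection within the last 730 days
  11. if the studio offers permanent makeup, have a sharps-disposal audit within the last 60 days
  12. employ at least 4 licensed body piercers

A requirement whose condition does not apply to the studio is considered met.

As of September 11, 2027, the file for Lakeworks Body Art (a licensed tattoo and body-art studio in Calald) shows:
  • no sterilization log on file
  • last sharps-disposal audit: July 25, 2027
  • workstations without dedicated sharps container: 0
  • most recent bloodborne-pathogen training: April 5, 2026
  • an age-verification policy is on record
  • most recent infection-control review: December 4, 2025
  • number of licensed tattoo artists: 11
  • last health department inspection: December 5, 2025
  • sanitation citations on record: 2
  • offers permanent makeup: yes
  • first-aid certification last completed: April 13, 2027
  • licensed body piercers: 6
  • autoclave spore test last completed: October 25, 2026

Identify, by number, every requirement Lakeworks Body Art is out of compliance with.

1. age-verification policy present → met
2. sanitation citations on record 2 > 0 → not met
3. infection-control review 646 days ago vs limit 540 → not met
4. autoclave spore test 321 days ago vs limit 365 → met
5. workstations without dedicated sharps container 0 ≤ 0 → met
6. sterilization log absent → not met
7. licensed tattoo artists 11 ≥ 6 → met
8. first-aid certification 151 days ago vs limit 120 → not met
9. bloodborne-pathogen training 524 days ago vs limit 540 → met
10. health department inspection 645 days ago vs limit 730 → met
11. condition 'offers permanent makeup' holds; sharps-disposal audit 48 days ago vs limit 60 → met
12. licensed body piercers 6 ≥ 4 → met
Not met: 2, 3, 6, 8

2, 3, 6, 8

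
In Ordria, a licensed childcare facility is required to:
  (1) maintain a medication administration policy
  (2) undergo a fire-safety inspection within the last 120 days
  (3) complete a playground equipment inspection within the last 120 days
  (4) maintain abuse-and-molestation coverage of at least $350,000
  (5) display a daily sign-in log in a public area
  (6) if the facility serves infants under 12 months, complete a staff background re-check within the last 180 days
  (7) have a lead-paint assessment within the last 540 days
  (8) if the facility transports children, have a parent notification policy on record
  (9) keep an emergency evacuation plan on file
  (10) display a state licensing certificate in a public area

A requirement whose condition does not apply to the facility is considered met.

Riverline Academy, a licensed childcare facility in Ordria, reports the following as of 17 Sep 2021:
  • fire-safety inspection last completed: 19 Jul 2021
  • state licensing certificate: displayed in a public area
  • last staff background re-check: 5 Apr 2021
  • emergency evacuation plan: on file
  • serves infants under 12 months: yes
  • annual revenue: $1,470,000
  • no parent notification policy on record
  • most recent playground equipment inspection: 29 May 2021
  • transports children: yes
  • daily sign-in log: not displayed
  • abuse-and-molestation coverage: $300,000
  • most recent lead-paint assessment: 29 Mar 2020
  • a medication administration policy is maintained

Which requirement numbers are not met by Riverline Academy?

1. medication administration policy present → met
2. fire-safety inspection 60 days ago vs limit 120 → met
3. playground equipment inspection 111 days ago vs limit 120 → met
4. abuse-and-molestation coverage $300,000 < $350,000 → not met
5. daily sign-in log absent → not met
6. condition 'serves infants under 12 months' holds; staff background re-check 165 days ago vs limit 180 → met
7. lead-paint assessment 537 days ago vs limit 540 → met
8. condition 'transports children' holds; parent notification policy absent → not met
9. emergency evacuation plan present → met
10. state licensing certificate present → met
Not met: 4, 5, 8

4, 5, 8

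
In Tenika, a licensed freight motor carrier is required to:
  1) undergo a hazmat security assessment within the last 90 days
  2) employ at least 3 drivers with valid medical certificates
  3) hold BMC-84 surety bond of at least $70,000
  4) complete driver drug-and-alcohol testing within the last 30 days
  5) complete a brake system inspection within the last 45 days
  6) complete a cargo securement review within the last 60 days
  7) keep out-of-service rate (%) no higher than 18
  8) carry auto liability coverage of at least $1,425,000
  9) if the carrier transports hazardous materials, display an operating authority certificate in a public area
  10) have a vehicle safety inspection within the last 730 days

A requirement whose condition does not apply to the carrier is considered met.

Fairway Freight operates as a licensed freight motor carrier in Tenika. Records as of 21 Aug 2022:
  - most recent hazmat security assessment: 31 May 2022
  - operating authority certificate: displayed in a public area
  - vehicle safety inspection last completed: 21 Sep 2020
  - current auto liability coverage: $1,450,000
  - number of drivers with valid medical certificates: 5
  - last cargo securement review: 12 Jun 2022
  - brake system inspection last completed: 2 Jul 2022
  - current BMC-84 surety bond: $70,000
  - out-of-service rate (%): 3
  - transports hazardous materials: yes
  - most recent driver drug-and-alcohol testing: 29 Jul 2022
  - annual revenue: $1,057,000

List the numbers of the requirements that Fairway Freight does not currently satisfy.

5, 6

1. hazmat security assessment 82 days ago vs limit 90 → met
2. drivers with valid medical certificates 5 ≥ 3 → met
3. BMC-84 surety bond $70,000 ≥ $70,000 → met
4. driver drug-and-alcohol testing 23 days ago vs limit 30 → met
5. brake system inspection 50 days ago vs limit 45 → not met
6. cargo securement review 70 days ago vs limit 60 → not met
7. out-of-service rate (%) 3 ≤ 18 → met
8. auto liability coverage $1,450,000 ≥ $1,425,000 → met
9. condition 'transports hazardous materials' holds; operating authority certificate present → met
10. vehicle safety inspection 699 days ago vs limit 730 → met
Not met: 5, 6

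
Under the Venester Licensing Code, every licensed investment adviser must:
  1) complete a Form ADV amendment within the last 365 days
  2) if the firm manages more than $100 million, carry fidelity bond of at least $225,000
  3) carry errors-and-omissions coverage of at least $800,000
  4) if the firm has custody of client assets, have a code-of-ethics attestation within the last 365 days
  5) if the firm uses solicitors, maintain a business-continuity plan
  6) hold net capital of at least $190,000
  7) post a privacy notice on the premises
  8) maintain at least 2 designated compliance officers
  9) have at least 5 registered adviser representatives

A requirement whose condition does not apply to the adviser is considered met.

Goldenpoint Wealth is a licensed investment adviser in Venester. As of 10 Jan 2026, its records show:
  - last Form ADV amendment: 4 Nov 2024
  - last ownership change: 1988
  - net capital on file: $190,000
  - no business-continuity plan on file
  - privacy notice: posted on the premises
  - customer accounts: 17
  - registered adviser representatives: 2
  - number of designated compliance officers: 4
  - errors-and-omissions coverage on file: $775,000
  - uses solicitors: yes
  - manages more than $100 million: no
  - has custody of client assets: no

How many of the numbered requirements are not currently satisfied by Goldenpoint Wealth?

4

1. Form ADV amendment 432 days ago vs limit 365 → not met
2. condition 'manages more than $100 million' does not hold → requirement n/a → met
3. errors-and-omissions coverage $775,000 < $800,000 → not met
4. condition 'has custody of client assets' does not hold → requirement n/a → met
5. condition 'uses solicitors' holds; business-continuity plan absent → not met
6. net capital $190,000 ≥ $190,000 → met
7. privacy notice present → met
8. designated compliance officers 4 ≥ 2 → met
9. registered adviser representatives 2 < 5 → not met
Not met: 4 of 9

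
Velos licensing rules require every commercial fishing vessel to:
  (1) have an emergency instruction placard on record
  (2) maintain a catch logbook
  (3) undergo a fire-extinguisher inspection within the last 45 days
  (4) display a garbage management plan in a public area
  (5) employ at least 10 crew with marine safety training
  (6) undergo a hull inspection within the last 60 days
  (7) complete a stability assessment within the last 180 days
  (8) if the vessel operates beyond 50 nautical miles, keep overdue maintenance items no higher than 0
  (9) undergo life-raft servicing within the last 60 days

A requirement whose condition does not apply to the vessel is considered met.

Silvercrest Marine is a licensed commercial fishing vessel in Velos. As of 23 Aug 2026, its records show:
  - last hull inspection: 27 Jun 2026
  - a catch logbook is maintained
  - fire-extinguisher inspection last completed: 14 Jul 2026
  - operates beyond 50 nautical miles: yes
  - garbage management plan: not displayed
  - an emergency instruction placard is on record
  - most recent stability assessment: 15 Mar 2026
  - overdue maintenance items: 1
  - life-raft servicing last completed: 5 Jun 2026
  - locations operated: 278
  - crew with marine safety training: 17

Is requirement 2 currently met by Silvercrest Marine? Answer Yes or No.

Yes

2. catch logbook present → met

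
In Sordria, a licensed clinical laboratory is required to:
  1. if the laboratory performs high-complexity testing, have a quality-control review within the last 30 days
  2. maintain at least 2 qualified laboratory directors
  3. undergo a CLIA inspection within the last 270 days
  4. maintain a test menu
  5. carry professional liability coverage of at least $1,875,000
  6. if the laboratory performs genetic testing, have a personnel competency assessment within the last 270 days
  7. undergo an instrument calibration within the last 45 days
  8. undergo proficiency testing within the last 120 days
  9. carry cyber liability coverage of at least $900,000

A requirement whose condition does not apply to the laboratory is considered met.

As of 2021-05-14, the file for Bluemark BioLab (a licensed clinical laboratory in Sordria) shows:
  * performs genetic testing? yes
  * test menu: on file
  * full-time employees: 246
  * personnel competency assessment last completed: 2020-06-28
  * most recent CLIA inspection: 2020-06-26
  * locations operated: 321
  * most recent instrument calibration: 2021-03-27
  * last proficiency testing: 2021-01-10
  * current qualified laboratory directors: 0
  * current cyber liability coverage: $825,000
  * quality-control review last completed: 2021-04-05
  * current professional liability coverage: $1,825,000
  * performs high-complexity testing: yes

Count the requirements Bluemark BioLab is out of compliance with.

1. condition 'performs high-complexity testing' holds; quality-control review 39 days ago vs limit 30 → not met
2. qualified laboratory directors 0 < 2 → not met
3. CLIA inspection 322 days ago vs limit 270 → not met
4. test menu present → met
5. professional liability coverage $1,825,000 < $1,875,000 → not met
6. condition 'performs genetic testing' holds; personnel competency assessment 320 days ago vs limit 270 → not met
7. instrument calibration 48 days ago vs limit 45 → not met
8. proficiency testing 124 days ago vs limit 120 → not met
9. cyber liability coverage $825,000 < $900,000 → not met
Not met: 8 of 9

8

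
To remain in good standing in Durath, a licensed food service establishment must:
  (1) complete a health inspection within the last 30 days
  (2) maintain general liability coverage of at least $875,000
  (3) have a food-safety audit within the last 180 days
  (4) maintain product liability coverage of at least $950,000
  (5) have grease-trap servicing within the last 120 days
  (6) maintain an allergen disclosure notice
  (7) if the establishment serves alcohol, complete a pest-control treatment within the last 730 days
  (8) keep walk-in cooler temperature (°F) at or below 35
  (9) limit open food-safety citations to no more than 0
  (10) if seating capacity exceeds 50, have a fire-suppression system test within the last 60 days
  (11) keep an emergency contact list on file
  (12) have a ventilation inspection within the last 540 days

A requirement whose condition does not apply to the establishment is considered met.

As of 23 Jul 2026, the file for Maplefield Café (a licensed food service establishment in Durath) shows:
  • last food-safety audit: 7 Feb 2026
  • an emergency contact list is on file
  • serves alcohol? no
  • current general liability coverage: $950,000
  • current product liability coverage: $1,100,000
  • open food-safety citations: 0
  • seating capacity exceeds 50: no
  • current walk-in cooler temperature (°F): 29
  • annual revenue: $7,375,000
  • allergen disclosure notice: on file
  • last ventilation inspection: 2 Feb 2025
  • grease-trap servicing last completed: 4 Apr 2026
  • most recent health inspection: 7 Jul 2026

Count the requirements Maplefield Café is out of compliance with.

0

1. health inspection 16 days ago vs limit 30 → met
2. general liability coverage $950,000 ≥ $875,000 → met
3. food-safety audit 166 days ago vs limit 180 → met
4. product liability coverage $1,100,000 ≥ $950,000 → met
5. grease-trap servicing 110 days ago vs limit 120 → met
6. allergen disclosure notice present → met
7. condition 'serves alcohol' does not hold → requirement n/a → met
8. walk-in cooler temperature (°F) 29 ≤ 35 → met
9. open food-safety citations 0 ≤ 0 → met
10. condition 'seating capacity exceeds 50' does not hold → requirement n/a → met
11. emergency contact list present → met
12. ventilation inspection 536 days ago vs limit 540 → met
Not met: 0 of 12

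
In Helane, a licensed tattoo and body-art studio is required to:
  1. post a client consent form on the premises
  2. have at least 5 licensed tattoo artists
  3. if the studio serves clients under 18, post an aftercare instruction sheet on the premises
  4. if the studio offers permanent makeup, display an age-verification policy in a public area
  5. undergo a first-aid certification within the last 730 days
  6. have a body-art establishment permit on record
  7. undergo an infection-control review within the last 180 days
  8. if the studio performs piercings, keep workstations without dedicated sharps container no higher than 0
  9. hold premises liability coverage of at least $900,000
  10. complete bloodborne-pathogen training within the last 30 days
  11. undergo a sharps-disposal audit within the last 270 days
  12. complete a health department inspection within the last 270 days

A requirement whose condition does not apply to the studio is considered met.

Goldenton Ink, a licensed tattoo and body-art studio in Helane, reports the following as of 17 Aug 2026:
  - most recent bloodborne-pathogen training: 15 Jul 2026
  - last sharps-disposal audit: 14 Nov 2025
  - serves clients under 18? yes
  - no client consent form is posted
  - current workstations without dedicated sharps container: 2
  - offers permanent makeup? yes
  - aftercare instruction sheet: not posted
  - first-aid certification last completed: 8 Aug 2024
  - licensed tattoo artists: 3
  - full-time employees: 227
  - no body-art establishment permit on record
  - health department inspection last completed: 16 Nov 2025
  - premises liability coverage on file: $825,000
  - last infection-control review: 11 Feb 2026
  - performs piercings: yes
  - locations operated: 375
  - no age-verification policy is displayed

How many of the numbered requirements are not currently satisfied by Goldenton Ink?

1. client consent form absent → not met
2. licensed tattoo artists 3 < 5 → not met
3. condition 'serves clients under 18' holds; aftercare instruction sheet absent → not met
4. condition 'offers permanent makeup' holds; age-verification policy absent → not met
5. first-aid certification 739 days ago vs limit 730 → not met
6. body-art establishment permit absent → not met
7. infection-control review 187 days ago vs limit 180 → not met
8. condition 'performs piercings' holds; workstations without dedicated sharps container 2 > 0 → not met
9. premises liability coverage $825,000 < $900,000 → not met
10. bloodborne-pathogen training 33 days ago vs limit 30 → not met
11. sharps-disposal audit 276 days ago vs limit 270 → not met
12. health department inspection 274 days ago vs limit 270 → not met
Not met: 12 of 12

12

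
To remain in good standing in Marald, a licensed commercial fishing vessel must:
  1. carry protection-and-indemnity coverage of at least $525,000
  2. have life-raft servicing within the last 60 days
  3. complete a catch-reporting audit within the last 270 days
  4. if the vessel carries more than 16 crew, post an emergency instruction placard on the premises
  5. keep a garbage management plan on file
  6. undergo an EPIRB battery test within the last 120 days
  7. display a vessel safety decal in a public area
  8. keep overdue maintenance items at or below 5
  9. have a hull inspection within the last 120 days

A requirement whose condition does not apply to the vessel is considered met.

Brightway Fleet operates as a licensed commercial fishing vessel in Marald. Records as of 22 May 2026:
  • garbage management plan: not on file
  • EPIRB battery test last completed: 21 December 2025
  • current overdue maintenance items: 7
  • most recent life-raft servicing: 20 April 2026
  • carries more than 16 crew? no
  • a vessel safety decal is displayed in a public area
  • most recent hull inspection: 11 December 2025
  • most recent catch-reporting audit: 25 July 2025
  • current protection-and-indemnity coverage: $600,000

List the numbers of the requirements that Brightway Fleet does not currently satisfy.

3, 5, 6, 8, 9

1. protection-and-indemnity coverage $600,000 ≥ $525,000 → met
2. life-raft servicing 32 days ago vs limit 60 → met
3. catch-reporting audit 301 days ago vs limit 270 → not met
4. condition 'carries more than 16 crew' does not hold → requirement n/a → met
5. garbage management plan absent → not met
6. EPIRB battery test 152 days ago vs limit 120 → not met
7. vessel safety decal present → met
8. overdue maintenance items 7 > 5 → not met
9. hull inspection 162 days ago vs limit 120 → not met
Not met: 3, 5, 6, 8, 9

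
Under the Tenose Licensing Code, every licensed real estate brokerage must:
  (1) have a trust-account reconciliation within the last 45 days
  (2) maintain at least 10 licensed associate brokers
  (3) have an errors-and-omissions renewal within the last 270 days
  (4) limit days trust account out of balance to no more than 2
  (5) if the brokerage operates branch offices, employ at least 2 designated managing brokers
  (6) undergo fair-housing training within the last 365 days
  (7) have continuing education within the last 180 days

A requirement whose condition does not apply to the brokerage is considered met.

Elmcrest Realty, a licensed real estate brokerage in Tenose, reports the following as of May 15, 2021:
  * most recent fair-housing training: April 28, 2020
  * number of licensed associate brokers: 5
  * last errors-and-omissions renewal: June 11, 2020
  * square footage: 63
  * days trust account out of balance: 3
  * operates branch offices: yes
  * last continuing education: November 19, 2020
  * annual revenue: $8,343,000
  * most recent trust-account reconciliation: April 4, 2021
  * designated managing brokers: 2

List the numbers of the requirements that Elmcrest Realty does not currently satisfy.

1. trust-account reconciliation 41 days ago vs limit 45 → met
2. licensed associate brokers 5 < 10 → not met
3. errors-and-omissions renewal 338 days ago vs limit 270 → not met
4. days trust account out of balance 3 > 2 → not met
5. condition 'operates branch offices' holds; designated managing brokers 2 ≥ 2 → met
6. fair-housing training 382 days ago vs limit 365 → not met
7. continuing education 177 days ago vs limit 180 → met
Not met: 2, 3, 4, 6

2, 3, 4, 6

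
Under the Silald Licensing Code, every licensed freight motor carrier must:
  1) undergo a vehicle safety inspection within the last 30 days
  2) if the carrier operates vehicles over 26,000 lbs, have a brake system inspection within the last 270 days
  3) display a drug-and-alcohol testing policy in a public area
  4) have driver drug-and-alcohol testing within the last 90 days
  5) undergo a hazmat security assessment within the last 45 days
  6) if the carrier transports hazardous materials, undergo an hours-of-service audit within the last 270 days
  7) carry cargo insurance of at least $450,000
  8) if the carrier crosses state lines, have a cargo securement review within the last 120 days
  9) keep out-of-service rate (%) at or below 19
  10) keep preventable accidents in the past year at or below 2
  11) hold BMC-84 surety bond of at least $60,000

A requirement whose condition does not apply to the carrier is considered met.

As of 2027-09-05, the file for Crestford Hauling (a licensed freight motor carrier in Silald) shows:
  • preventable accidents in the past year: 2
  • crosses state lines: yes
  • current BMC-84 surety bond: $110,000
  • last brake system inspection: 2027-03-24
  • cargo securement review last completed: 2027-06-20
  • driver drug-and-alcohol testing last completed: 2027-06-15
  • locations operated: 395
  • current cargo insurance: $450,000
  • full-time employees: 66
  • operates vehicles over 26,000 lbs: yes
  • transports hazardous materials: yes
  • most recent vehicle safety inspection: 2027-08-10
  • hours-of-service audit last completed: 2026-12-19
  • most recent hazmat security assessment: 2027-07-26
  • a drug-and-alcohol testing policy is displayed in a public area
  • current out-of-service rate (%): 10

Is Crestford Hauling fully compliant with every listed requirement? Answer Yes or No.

Yes

1. vehicle safety inspection 26 days ago vs limit 30 → met
2. condition 'operates vehicles over 26,000 lbs' holds; brake system inspection 165 days ago vs limit 270 → met
3. drug-and-alcohol testing policy present → met
4. driver drug-and-alcohol testing 82 days ago vs limit 90 → met
5. hazmat security assessment 41 days ago vs limit 45 → met
6. condition 'transports hazardous materials' holds; hours-of-service audit 260 days ago vs limit 270 → met
7. cargo insurance $450,000 ≥ $450,000 → met
8. condition 'crosses state lines' holds; cargo securement review 77 days ago vs limit 120 → met
9. out-of-service rate (%) 10 ≤ 19 → met
10. preventable accidents in the past year 2 ≤ 2 → met
11. BMC-84 surety bond $110,000 ≥ $60,000 → met
All met.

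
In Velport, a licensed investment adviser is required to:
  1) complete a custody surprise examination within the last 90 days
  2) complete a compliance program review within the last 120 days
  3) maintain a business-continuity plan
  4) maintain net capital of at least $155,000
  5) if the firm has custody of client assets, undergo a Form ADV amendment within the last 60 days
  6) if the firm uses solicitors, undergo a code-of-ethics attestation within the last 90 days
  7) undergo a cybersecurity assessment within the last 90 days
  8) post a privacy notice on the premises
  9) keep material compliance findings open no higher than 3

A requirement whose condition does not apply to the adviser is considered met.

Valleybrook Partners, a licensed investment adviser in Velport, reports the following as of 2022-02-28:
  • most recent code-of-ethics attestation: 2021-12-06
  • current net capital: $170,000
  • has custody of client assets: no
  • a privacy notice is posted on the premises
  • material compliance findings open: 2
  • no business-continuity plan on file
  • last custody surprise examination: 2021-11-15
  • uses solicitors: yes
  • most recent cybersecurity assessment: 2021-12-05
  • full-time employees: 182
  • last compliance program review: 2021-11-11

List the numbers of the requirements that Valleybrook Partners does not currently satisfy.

1. custody surprise examination 105 days ago vs limit 90 → not met
2. compliance program review 109 days ago vs limit 120 → met
3. business-continuity plan absent → not met
4. net capital $170,000 ≥ $155,000 → met
5. condition 'has custody of client assets' does not hold → requirement n/a → met
6. condition 'uses solicitors' holds; code-of-ethics attestation 84 days ago vs limit 90 → met
7. cybersecurity assessment 85 days ago vs limit 90 → met
8. privacy notice present → met
9. material compliance findings open 2 ≤ 3 → met
Not met: 1, 3

1, 3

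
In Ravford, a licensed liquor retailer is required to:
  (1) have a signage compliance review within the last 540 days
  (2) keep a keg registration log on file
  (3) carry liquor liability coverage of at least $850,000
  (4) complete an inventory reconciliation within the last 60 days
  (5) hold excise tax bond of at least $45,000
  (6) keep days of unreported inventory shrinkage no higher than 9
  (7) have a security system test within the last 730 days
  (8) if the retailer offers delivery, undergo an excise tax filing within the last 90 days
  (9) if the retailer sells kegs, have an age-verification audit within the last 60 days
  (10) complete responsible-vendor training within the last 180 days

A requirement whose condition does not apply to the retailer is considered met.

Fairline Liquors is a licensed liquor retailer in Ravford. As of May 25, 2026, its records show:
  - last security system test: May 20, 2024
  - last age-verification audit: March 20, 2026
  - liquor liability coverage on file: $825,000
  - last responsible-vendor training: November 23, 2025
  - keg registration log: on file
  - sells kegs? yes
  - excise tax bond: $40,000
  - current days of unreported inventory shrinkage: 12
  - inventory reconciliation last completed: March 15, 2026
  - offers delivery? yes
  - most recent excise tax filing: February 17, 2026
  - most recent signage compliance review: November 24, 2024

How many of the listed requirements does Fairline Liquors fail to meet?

1. signage compliance review 547 days ago vs limit 540 → not met
2. keg registration log present → met
3. liquor liability coverage $825,000 < $850,000 → not met
4. inventory reconciliation 71 days ago vs limit 60 → not met
5. excise tax bond $40,000 < $45,000 → not met
6. days of unreported inventory shrinkage 12 > 9 → not met
7. security system test 735 days ago vs limit 730 → not met
8. condition 'offers delivery' holds; excise tax filing 97 days ago vs limit 90 → not met
9. condition 'sells kegs' holds; age-verification audit 66 days ago vs limit 60 → not met
10. responsible-vendor training 183 days ago vs limit 180 → not met
Not met: 9 of 10

9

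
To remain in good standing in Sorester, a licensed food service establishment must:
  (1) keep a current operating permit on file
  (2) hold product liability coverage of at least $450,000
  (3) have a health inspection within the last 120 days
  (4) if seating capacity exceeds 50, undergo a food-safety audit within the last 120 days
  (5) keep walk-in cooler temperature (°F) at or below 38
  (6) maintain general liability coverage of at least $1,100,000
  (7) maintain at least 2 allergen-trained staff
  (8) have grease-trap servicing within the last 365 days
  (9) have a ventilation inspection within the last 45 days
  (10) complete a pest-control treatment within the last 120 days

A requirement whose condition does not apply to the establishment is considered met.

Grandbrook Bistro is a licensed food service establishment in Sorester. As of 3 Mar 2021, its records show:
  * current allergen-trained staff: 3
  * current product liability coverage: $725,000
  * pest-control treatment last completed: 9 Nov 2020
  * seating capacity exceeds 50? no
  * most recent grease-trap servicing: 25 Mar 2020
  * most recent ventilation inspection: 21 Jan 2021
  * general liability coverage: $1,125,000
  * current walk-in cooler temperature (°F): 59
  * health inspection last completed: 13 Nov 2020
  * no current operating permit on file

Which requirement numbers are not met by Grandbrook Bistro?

1. current operating permit absent → not met
2. product liability coverage $725,000 ≥ $450,000 → met
3. health inspection 110 days ago vs limit 120 → met
4. condition 'seating capacity exceeds 50' does not hold → requirement n/a → met
5. walk-in cooler temperature (°F) 59 > 38 → not met
6. general liability coverage $1,125,000 ≥ $1,100,000 → met
7. allergen-trained staff 3 ≥ 2 → met
8. grease-trap servicing 343 days ago vs limit 365 → met
9. ventilation inspection 41 days ago vs limit 45 → met
10. pest-control treatment 114 days ago vs limit 120 → met
Not met: 1, 5

1, 5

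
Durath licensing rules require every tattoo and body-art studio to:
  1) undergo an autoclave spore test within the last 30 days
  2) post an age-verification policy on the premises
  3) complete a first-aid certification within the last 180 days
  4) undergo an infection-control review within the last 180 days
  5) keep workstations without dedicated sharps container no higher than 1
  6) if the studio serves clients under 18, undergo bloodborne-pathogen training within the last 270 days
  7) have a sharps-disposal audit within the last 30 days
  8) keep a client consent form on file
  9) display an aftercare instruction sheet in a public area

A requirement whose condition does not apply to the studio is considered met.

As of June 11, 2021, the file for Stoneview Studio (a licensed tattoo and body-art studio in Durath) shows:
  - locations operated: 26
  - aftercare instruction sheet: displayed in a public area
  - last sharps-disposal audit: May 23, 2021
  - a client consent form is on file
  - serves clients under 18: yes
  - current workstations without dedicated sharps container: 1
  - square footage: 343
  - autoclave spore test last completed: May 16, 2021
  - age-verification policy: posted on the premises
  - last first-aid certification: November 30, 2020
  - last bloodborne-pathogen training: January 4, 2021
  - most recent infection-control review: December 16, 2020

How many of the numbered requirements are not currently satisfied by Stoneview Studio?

1

1. autoclave spore test 26 days ago vs limit 30 → met
2. age-verification policy present → met
3. first-aid certification 193 days ago vs limit 180 → not met
4. infection-control review 177 days ago vs limit 180 → met
5. workstations without dedicated sharps container 1 ≤ 1 → met
6. condition 'serves clients under 18' holds; bloodborne-pathogen training 158 days ago vs limit 270 → met
7. sharps-disposal audit 19 days ago vs limit 30 → met
8. client consent form present → met
9. aftercare instruction sheet present → met
Not met: 1 of 9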